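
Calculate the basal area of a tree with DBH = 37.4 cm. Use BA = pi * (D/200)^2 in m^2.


D/200 = 37.4/200 = 0.187 m
(D/200)^2 = 0.187^2 = 0.034969
BA = 3.141593 * 0.034969 = 0.109858 ≈ 0.1099 m^2

0.1099 m^2


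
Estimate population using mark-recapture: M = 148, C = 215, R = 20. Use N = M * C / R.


N = M * C / R = 148 * 215 / 20 = 31820 / 20 = 1591

1591 individuals


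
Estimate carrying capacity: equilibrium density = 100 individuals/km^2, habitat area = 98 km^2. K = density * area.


K = 100 * 98 = 9800 individuals

9800 individuals


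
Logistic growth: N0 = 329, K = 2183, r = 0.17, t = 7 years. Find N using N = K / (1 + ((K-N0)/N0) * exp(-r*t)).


(K - N0)/N0 = (2183 - 329)/329 = 1854/329 = 5.63526
r*t = 0.17 * 7 = 1.19; exp(-1.19) = 0.304221
5.63526 * 0.304221 = 1.71436
1 + 1.71436 = 2.71436
N = 2183 / 2.71436 = 804.241 ≈ 804

804


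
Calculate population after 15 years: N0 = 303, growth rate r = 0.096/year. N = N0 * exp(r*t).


r*t = 0.096 * 15 = 1.44
exp(1.44) = 4.22070
N = 303 * 4.22070 = 1278.87 ≈ 1279

1279


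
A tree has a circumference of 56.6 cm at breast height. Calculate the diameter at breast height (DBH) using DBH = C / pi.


DBH = C / pi = 56.6 / 3.141593 = 18.0163 ≈ 18.02 cm

18.02 cm


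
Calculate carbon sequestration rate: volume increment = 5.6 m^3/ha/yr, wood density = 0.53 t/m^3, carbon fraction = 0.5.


C = 5.6 * 0.53 * 0.5 = 1.484 ≈ 1.48 t C/ha/yr

1.48 t C/ha/yr


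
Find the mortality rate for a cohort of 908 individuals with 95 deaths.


Mortality rate = 95 / 908 = 0.104626 ≈ 0.1046

0.1046


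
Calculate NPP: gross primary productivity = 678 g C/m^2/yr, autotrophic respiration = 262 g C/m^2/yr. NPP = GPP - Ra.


NPP = GPP - Ra = 678 - 262 = 416 g C/m^2/yr

416 g C/m^2/yr


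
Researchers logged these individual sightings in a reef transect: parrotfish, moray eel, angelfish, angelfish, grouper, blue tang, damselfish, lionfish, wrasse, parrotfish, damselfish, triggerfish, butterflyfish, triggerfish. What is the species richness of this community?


Total individuals logged = 14
Distinct species (count of individuals): parrotfish (2), moray eel (1), angelfish (2), grouper (1), blue tang (1), damselfish (2), lionfish (1), wrasse (1), triggerfish (2), butterflyfish (1)
Species richness = number of distinct species = 10

10


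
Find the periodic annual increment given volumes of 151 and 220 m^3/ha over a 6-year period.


PAI = (V2 - V1) / period = (220 - 151) / 6 = 69 / 6 = 11.50 m^3/ha/yr

11.50 m^3/ha/yr


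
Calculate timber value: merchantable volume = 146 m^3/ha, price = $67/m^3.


Value = 146 * 67 = $9782/ha

$9782/ha


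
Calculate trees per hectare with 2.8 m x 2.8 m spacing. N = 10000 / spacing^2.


N = 10000 / 2.8^2 = 10000 / 7.84 = 1275.51 ≈ 1276 trees/ha

1276 trees/ha


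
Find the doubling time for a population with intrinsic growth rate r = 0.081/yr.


td = ln(2) / 0.081 = 0.693147 / 0.081 = 8.55737 ≈ 8.6 years

8.6 years


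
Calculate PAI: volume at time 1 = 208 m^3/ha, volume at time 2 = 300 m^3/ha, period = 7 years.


PAI = (V2 - V1) / period = (300 - 208) / 7 = 92 / 7 = 13.1429 ≈ 13.14 m^3/ha/yr

13.14 m^3/ha/yr


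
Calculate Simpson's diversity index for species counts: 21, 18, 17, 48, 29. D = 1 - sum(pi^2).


Total N = 21 + 18 + 17 + 48 + 29 = 133
Per-species terms:
  p = 21/133 = 0.157895; p^2 = 0.157895^2 = 0.024931
  p = 18/133 = 0.135338; p^2 = 0.135338^2 = 0.018316
  p = 17/133 = 0.127820; p^2 = 0.127820^2 = 0.016338
  p = 48/133 = 0.360902; p^2 = 0.360902^2 = 0.130250
  p = 29/133 = 0.218045; p^2 = 0.218045^2 = 0.047544
sum(p^2) = 0.024931 + 0.018316 + 0.016338 + 0.130250 + 0.047544 = 0.237379
D = 1 - 0.237379 = 0.762621 ≈ 0.7626

0.7626


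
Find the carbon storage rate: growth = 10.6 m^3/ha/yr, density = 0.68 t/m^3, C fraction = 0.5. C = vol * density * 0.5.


C = 10.6 * 0.68 * 0.5 = 3.604 ≈ 3.60 t C/ha/yr

3.60 t C/ha/yr


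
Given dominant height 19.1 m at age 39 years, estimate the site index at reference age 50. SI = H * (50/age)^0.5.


50/39 = 1.28205
(1.28205)^0.5 = 1.13228
SI = 19.1 * 1.13228 = 21.6265 ≈ 21.6 m

21.6 m


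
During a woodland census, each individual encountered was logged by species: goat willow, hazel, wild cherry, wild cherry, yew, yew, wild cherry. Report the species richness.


Total individuals logged = 7
Distinct species (count of individuals): goat willow (1), hazel (1), wild cherry (3), yew (2)
Species richness = number of distinct species = 4

4


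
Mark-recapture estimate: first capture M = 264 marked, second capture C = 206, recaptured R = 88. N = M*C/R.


N = M * C / R = 264 * 206 / 88 = 54384 / 88 = 618

618 individuals


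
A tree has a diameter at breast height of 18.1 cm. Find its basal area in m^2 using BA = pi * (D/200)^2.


D/200 = 18.1/200 = 0.0905 m
(D/200)^2 = 0.0905^2 = 0.00819025
BA = 3.141593 * 0.00819025 = 0.0257304 ≈ 0.0257 m^2

0.0257 m^2


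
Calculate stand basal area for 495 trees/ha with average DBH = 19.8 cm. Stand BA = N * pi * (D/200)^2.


(D/200)^2 = (19.8/200)^2 = 0.099^2 = 0.009801
Individual BA = 3.141593 * 0.009801 = 0.0307908 m^2
Stand BA = 495 * 0.0307908 = 15.2414 ≈ 15.24 m^2/ha

15.24 m^2/ha


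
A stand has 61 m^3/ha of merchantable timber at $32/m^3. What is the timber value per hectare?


Value = 61 * 32 = $1952/ha

$1952/ha


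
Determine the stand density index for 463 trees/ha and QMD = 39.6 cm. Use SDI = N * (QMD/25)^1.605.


QMD/25 = 39.6/25 = 1.584
(1.584)^1.605 = exp(1.605 * ln(1.584)) = exp(1.605 * 0.459953) = exp(0.738225) = 2.09222
SDI = 463 * 2.09222 = 968.698 ≈ 969

969


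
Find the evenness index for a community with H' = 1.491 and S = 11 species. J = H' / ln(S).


ln(11) = 2.39790
J = H' / ln(S) = 1.491 / 2.39790 = 0.621794 ≈ 0.6218

0.6218


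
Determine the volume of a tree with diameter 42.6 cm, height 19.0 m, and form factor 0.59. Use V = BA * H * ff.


(D/200)^2 = (42.6/200)^2 = 0.213^2 = 0.045369
BA = 3.141593 * 0.045369 = 0.142531 m^2
V = 0.142531 * 19.0 * 0.59 = 1.59777 ≈ 1.598 m^3

1.598 m^3


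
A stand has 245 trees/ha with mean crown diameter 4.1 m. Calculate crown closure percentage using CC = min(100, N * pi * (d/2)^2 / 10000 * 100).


(d/2)^2 = (4.1/2)^2 = 2.05^2 = 4.2025
Crown area = 3.141593 * 4.2025 = 13.2025 m^2
N * area / 10000 * 100 = 245 * 13.2025 / 10000 * 100 = 32.3461
CC = min(100, 32.3461) = 32.3461 ≈ 32.3%

32.3%


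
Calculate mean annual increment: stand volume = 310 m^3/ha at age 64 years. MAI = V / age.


MAI = 310 / 64 = 4.8438 ≈ 4.84 m^3/ha/yr

4.84 m^3/ha/yr


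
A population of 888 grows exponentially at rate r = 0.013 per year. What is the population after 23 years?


r*t = 0.013 * 23 = 0.299
exp(0.299) = 1.34851
N = 888 * 1.34851 = 1197.48 ≈ 1197

1197


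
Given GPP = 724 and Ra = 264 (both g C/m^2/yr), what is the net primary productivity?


NPP = GPP - Ra = 724 - 264 = 460 g C/m^2/yr

460 g C/m^2/yr


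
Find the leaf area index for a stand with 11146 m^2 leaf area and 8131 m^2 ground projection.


LAI = 11146 / 8131 = 1.3708 ≈ 1.37

1.37


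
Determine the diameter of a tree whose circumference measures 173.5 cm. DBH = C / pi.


DBH = C / pi = 173.5 / 3.141593 = 55.2268 ≈ 55.23 cm

55.23 cm


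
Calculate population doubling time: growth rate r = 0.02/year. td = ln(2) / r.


td = ln(2) / 0.02 = 0.693147 / 0.02 = 34.6574 ≈ 34.7 years

34.7 years


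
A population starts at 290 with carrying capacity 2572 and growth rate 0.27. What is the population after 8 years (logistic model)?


(K - N0)/N0 = (2572 - 290)/290 = 2282/290 = 7.86897
r*t = 0.27 * 8 = 2.16; exp(-2.16) = 0.115325
7.86897 * 0.115325 = 0.907489
1 + 0.907489 = 1.90749
N = 2572 / 1.90749 = 1348.37 ≈ 1348

1348


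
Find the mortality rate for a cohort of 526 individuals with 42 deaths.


Mortality rate = 42 / 526 = 0.079848 ≈ 0.0798

0.0798


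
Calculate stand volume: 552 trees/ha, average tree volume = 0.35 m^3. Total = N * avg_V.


V_stand = 552 * 0.35 = 193.2 m^3/ha

193.2 m^3/ha


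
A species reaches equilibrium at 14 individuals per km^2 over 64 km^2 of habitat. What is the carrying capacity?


K = 14 * 64 = 896 individuals

896 individuals


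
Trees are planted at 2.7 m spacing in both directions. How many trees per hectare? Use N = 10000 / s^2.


N = 10000 / 2.7^2 = 10000 / 7.29 = 1371.74 ≈ 1372 trees/ha

1372 trees/ha


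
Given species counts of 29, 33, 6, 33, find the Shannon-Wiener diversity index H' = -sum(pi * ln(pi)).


Total N = 29 + 33 + 6 + 33 = 101
Per-species terms:
  p = 29/101 = 0.287129; ln(p) = -1.247824; p*ln(p) = 0.287129 * (-1.247824) = -0.358286
  p = 33/101 = 0.326733; ln(p) = -1.118612; p*ln(p) = 0.326733 * (-1.118612) = -0.365487
  p = 6/101 = 0.059406; ln(p) = -2.823360; p*ln(p) = 0.059406 * (-2.823360) = -0.167725
  p = 33/101 = 0.326733; ln(p) = -1.118612; p*ln(p) = 0.326733 * (-1.118612) = -0.365487
sum(p*ln(p)) = (-0.358286) + (-0.365487) + (-0.167725) + (-0.365487) = -1.256985
H' = -(-1.256985) = 1.256985 ≈ 1.2570

1.2570


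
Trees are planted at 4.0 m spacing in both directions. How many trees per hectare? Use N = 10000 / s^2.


N = 10000 / 4.0^2 = 10000 / 16 = 625.000 ≈ 625 trees/ha

625 trees/ha


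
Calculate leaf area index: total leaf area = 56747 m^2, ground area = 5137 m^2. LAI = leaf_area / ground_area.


LAI = 56747 / 5137 = 11.0467 ≈ 11.05

11.05


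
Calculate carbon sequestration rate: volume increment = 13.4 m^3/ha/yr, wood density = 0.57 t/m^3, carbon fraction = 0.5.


C = 13.4 * 0.57 * 0.5 = 3.819 ≈ 3.82 t C/ha/yr

3.82 t C/ha/yr


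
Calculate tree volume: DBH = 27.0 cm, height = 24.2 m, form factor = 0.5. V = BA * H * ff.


(D/200)^2 = (27.0/200)^2 = 0.135^2 = 0.018225
BA = 3.141593 * 0.018225 = 0.0572555 m^2
V = 0.0572555 * 24.2 * 0.5 = 0.692792 ≈ 0.693 m^3

0.693 m^3


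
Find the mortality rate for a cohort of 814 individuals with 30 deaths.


Mortality rate = 30 / 814 = 0.036855 ≈ 0.0369

0.0369


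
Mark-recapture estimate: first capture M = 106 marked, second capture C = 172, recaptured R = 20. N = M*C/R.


N = M * C / R = 106 * 172 / 20 = 18232 / 20 = 911.60 ≈ 912

912 individuals


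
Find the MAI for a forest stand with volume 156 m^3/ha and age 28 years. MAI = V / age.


MAI = 156 / 28 = 5.5714 ≈ 5.57 m^3/ha/yr

5.57 m^3/ha/yr


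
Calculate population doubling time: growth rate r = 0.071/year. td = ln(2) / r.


td = ln(2) / 0.071 = 0.693147 / 0.071 = 9.76263 ≈ 9.8 years

9.8 years


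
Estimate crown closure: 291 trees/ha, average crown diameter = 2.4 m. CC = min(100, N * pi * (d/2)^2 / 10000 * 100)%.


(d/2)^2 = (2.4/2)^2 = 1.2^2 = 1.44
Crown area = 3.141593 * 1.44 = 4.52389 m^2
N * area / 10000 * 100 = 291 * 4.52389 / 10000 * 100 = 13.1645
CC = min(100, 13.1645) = 13.1645 ≈ 13.2%

13.2%


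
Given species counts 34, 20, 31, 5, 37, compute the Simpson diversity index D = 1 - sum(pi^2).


Total N = 34 + 20 + 31 + 5 + 37 = 127
Per-species terms:
  p = 34/127 = 0.267717; p^2 = 0.267717^2 = 0.071672
  p = 20/127 = 0.157480; p^2 = 0.157480^2 = 0.024800
  p = 31/127 = 0.244094; p^2 = 0.244094^2 = 0.059582
  p = 5/127 = 0.039370; p^2 = 0.039370^2 = 0.001550
  p = 37/127 = 0.291339; p^2 = 0.291339^2 = 0.084878
sum(p^2) = 0.071672 + 0.024800 + 0.059582 + 0.001550 + 0.084878 = 0.242482
D = 1 - 0.242482 = 0.757518 ≈ 0.7575

0.7575


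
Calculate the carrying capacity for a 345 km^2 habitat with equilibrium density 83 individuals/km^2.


K = 83 * 345 = 28635 individuals

28635 individuals


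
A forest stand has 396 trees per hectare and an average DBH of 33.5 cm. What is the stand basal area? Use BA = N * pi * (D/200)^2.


(D/200)^2 = (33.5/200)^2 = 0.1675^2 = 0.02805625
Individual BA = 3.141593 * 0.02805625 = 0.0881413 m^2
Stand BA = 396 * 0.0881413 = 34.9040 ≈ 34.90 m^2/ha

34.90 m^2/ha


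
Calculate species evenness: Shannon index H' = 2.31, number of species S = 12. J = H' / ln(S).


ln(12) = 2.48491
J = H' / ln(S) = 2.31 / 2.48491 = 0.929611 ≈ 0.9296

0.9296


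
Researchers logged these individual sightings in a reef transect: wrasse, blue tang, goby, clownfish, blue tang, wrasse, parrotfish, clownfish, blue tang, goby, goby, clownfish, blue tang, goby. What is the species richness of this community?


Total individuals logged = 14
Distinct species (count of individuals): wrasse (2), blue tang (4), goby (4), clownfish (3), parrotfish (1)
Species richness = number of distinct species = 5

5


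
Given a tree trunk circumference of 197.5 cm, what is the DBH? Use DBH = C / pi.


DBH = C / pi = 197.5 / 3.141593 = 62.8662 ≈ 62.87 cm

62.87 cm


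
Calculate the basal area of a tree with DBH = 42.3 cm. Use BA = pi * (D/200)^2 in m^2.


D/200 = 42.3/200 = 0.2115 m
(D/200)^2 = 0.2115^2 = 0.04473225
BA = 3.141593 * 0.04473225 = 0.140531 ≈ 0.1405 m^2

0.1405 m^2


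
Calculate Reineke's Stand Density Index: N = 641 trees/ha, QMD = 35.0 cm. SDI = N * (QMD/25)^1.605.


QMD/25 = 35.0/25 = 1.4
(1.4)^1.605 = exp(1.605 * ln(1.4)) = exp(1.605 * 0.336472) = exp(0.540038) = 1.71607
SDI = 641 * 1.71607 = 1100.00 ≈ 1100

1100


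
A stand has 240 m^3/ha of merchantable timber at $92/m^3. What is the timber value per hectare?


Value = 240 * 92 = $22080/ha

$22080/ha


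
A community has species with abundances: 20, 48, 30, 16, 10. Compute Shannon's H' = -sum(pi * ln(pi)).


Total N = 20 + 48 + 30 + 16 + 10 = 124
Per-species terms:
  p = 20/124 = 0.161290; ln(p) = -1.824551; p*ln(p) = 0.161290 * (-1.824551) = -0.294282
  p = 48/124 = 0.387097; ln(p) = -0.949080; p*ln(p) = 0.387097 * (-0.949080) = -0.367386
  p = 30/124 = 0.241935; ln(p) = -1.419086; p*ln(p) = 0.241935 * (-1.419086) = -0.343327
  p = 16/124 = 0.129032; ln(p) = -2.047695; p*ln(p) = 0.129032 * (-2.047695) = -0.264218
  p = 10/124 = 0.080645; ln(p) = -2.517698; p*ln(p) = 0.080645 * (-2.517698) = -0.203040
sum(p*ln(p)) = (-0.294282) + (-0.367386) + (-0.343327) + (-0.264218) + (-0.203040) = -1.472253
H' = -(-1.472253) = 1.472253 ≈ 1.4723

1.4723


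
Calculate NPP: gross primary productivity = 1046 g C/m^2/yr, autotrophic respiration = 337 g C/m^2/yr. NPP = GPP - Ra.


NPP = GPP - Ra = 1046 - 337 = 709 g C/m^2/yr

709 g C/m^2/yr


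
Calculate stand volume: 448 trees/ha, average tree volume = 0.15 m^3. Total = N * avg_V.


V_stand = 448 * 0.15 = 67.2 m^3/ha

67.2 m^3/ha


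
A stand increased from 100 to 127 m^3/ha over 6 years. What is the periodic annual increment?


PAI = (V2 - V1) / period = (127 - 100) / 6 = 27 / 6 = 4.50 m^3/ha/yr

4.50 m^3/ha/yr


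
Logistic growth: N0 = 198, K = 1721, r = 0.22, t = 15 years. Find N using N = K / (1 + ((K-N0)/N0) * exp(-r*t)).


(K - N0)/N0 = (1721 - 198)/198 = 1523/198 = 7.69192
r*t = 0.22 * 15 = 3.3; exp(-3.3) = 0.0368832
7.69192 * 0.0368832 = 0.283703
1 + 0.283703 = 1.28370
N = 1721 / 1.28370 = 1340.66 ≈ 1341

1341


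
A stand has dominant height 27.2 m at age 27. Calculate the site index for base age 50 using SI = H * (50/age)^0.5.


50/27 = 1.85185
(1.85185)^0.5 = 1.36083
SI = 27.2 * 1.36083 = 37.0146 ≈ 37.0 m

37.0 m


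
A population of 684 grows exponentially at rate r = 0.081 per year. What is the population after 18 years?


r*t = 0.081 * 18 = 1.458
exp(1.458) = 4.29736
N = 684 * 4.29736 = 2939.39 ≈ 2939

2939


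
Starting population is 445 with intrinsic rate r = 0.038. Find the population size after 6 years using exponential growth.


r*t = 0.038 * 6 = 0.228
exp(0.228) = 1.25609
N = 445 * 1.25609 = 558.960 ≈ 559

559


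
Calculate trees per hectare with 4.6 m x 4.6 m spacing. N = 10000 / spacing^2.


N = 10000 / 4.6^2 = 10000 / 21.16 = 472.590 ≈ 473 trees/ha

473 trees/ha


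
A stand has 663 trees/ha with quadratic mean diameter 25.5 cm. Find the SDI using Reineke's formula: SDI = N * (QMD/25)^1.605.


QMD/25 = 25.5/25 = 1.02
(1.02)^1.605 = exp(1.605 * ln(1.02)) = exp(1.605 * 0.0198026) = exp(0.0317832) = 1.03229
SDI = 663 * 1.03229 = 684.408 ≈ 684

684


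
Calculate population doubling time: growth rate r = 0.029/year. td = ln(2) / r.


td = ln(2) / 0.029 = 0.693147 / 0.029 = 23.9016 ≈ 23.9 years

23.9 years


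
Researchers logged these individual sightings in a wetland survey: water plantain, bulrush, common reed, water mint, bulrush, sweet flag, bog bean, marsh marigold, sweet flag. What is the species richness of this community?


Total individuals logged = 9
Distinct species (count of individuals): water plantain (1), bulrush (2), common reed (1), water mint (1), sweet flag (2), bog bean (1), marsh marigold (1)
Species richness = number of distinct species = 7

7


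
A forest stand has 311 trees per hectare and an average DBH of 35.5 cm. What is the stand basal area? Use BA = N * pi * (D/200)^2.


(D/200)^2 = (35.5/200)^2 = 0.1775^2 = 0.03150625
Individual BA = 3.141593 * 0.03150625 = 0.0989798 m^2
Stand BA = 311 * 0.0989798 = 30.7827 ≈ 30.78 m^2/ha

30.78 m^2/ha


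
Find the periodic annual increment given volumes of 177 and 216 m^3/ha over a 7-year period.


PAI = (V2 - V1) / period = (216 - 177) / 7 = 39 / 7 = 5.5714 ≈ 5.57 m^3/ha/yr

5.57 m^3/ha/yr


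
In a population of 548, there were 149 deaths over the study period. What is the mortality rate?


Mortality rate = 149 / 548 = 0.271898 ≈ 0.2719

0.2719


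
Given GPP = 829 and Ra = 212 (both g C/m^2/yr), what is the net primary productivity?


NPP = GPP - Ra = 829 - 212 = 617 g C/m^2/yr

617 g C/m^2/yr


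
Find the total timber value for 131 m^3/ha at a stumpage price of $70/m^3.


Value = 131 * 70 = $9170/ha

$9170/ha


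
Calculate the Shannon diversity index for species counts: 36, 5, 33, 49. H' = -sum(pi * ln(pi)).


Total N = 36 + 5 + 33 + 49 = 123
Per-species terms:
  p = 36/123 = 0.292683; ln(p) = -1.228665; p*ln(p) = 0.292683 * (-1.228665) = -0.359609
  p = 5/123 = 0.040650; ln(p) = -3.202756; p*ln(p) = 0.040650 * (-3.202756) = -0.130192
  p = 33/123 = 0.268293; ln(p) = -1.315676; p*ln(p) = 0.268293 * (-1.315676) = -0.352987
  p = 49/123 = 0.398374; ln(p) = -0.920364; p*ln(p) = 0.398374 * (-0.920364) = -0.366649
sum(p*ln(p)) = (-0.359609) + (-0.130192) + (-0.352987) + (-0.366649) = -1.209437
H' = -(-1.209437) = 1.209437 ≈ 1.2094

1.2094


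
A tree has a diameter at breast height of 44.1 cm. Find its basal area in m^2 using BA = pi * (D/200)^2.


D/200 = 44.1/200 = 0.2205 m
(D/200)^2 = 0.2205^2 = 0.04862025
BA = 3.141593 * 0.04862025 = 0.152745 ≈ 0.1527 m^2

0.1527 m^2


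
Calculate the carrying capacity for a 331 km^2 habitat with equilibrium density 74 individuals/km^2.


K = 74 * 331 = 24494 individuals

24494 individuals


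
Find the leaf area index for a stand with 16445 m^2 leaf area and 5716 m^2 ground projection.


LAI = 16445 / 5716 = 2.8770 ≈ 2.88

2.88


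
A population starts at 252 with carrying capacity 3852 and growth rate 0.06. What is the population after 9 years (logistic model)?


(K - N0)/N0 = (3852 - 252)/252 = 3600/252 = 14.2857
r*t = 0.06 * 9 = 0.54; exp(-0.54) = 0.582748
14.2857 * 0.582748 = 8.32496
1 + 8.32496 = 9.32496
N = 3852 / 9.32496 = 413.085 ≈ 413

413


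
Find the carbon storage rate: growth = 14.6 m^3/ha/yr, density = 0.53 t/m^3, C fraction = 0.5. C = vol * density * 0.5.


C = 14.6 * 0.53 * 0.5 = 3.869 ≈ 3.87 t C/ha/yr

3.87 t C/ha/yr


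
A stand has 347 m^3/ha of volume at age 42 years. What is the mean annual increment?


MAI = 347 / 42 = 8.2619 ≈ 8.26 m^3/ha/yr

8.26 m^3/ha/yr


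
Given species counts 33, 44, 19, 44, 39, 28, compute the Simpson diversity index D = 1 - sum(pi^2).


Total N = 33 + 44 + 19 + 44 + 39 + 28 = 207
Per-species terms:
  p = 33/207 = 0.159420; p^2 = 0.159420^2 = 0.025415
  p = 44/207 = 0.212560; p^2 = 0.212560^2 = 0.045182
  p = 19/207 = 0.091787; p^2 = 0.091787^2 = 0.008425
  p = 44/207 = 0.212560; p^2 = 0.212560^2 = 0.045182
  p = 39/207 = 0.188406; p^2 = 0.188406^2 = 0.035497
  p = 28/207 = 0.135266; p^2 = 0.135266^2 = 0.018297
sum(p^2) = 0.025415 + 0.045182 + 0.008425 + 0.045182 + 0.035497 + 0.018297 = 0.177998
D = 1 - 0.177998 = 0.822002 ≈ 0.8220

0.8220


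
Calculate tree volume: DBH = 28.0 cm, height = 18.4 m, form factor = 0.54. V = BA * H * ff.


(D/200)^2 = (28.0/200)^2 = 0.14^2 = 0.0196
BA = 3.141593 * 0.0196 = 0.0615752 m^2
V = 0.0615752 * 18.4 * 0.54 = 0.611811 ≈ 0.612 m^3

0.612 m^3


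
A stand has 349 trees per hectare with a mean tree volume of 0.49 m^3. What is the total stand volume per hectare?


V_stand = 349 * 0.49 = 171.01 ≈ 171.0 m^3/ha

171.0 m^3/ha


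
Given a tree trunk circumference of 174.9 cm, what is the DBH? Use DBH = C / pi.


DBH = C / pi = 174.9 / 3.141593 = 55.6724 ≈ 55.67 cm

55.67 cm


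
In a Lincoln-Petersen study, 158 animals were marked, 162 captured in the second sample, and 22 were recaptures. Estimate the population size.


N = M * C / R = 158 * 162 / 22 = 25596 / 22 = 1163.45 ≈ 1163

1163 individuals


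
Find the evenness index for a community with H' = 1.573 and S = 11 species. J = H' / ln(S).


ln(11) = 2.39790
J = H' / ln(S) = 1.573 / 2.39790 = 0.655991 ≈ 0.6560

0.6560


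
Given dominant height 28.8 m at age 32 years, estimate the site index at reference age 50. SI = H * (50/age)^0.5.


50/32 = 1.56250
(1.56250)^0.5 = 1.25000
SI = 28.8 * 1.25000 = 36.0000 ≈ 36.0 m

36.0 m


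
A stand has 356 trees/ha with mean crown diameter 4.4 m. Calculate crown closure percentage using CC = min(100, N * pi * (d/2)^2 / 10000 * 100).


(d/2)^2 = (4.4/2)^2 = 2.2^2 = 4.84
Crown area = 3.141593 * 4.84 = 15.2053 m^2
N * area / 10000 * 100 = 356 * 15.2053 / 10000 * 100 = 54.1309
CC = min(100, 54.1309) = 54.1309 ≈ 54.1%

54.1%


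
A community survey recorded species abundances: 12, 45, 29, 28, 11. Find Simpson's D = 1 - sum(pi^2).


Total N = 12 + 45 + 29 + 28 + 11 = 125
Per-species terms:
  p = 12/125 = 0.096000; p^2 = 0.096000^2 = 0.009216
  p = 45/125 = 0.360000; p^2 = 0.360000^2 = 0.129600
  p = 29/125 = 0.232000; p^2 = 0.232000^2 = 0.053824
  p = 28/125 = 0.224000; p^2 = 0.224000^2 = 0.050176
  p = 11/125 = 0.088000; p^2 = 0.088000^2 = 0.007744
sum(p^2) = 0.009216 + 0.129600 + 0.053824 + 0.050176 + 0.007744 = 0.250560
D = 1 - 0.250560 = 0.749440 ≈ 0.7494

0.7494


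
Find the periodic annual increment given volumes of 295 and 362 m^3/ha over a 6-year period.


PAI = (V2 - V1) / period = (362 - 295) / 6 = 67 / 6 = 11.1667 ≈ 11.17 m^3/ha/yr

11.17 m^3/ha/yr


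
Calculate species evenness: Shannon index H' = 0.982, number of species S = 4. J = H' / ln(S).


ln(4) = 1.38629
J = H' / ln(S) = 0.982 / 1.38629 = 0.708365 ≈ 0.7084

0.7084


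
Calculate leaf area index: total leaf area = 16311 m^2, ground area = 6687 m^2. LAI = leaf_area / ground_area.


LAI = 16311 / 6687 = 2.4392 ≈ 2.44

2.44


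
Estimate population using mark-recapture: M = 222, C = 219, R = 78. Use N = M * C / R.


N = M * C / R = 222 * 219 / 78 = 48618 / 78 = 623.31 ≈ 623

623 individuals


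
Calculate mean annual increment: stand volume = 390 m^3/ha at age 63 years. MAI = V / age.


MAI = 390 / 63 = 6.1905 ≈ 6.19 m^3/ha/yr

6.19 m^3/ha/yr


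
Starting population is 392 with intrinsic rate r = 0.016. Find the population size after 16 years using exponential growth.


r*t = 0.016 * 16 = 0.256
exp(0.256) = 1.29175
N = 392 * 1.29175 = 506.366 ≈ 506

506


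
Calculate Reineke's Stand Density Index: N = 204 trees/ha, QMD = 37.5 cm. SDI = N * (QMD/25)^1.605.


QMD/25 = 37.5/25 = 1.5
(1.5)^1.605 = exp(1.605 * ln(1.5)) = exp(1.605 * 0.405465) = exp(0.650771) = 1.91702
SDI = 204 * 1.91702 = 391.072 ≈ 391

391


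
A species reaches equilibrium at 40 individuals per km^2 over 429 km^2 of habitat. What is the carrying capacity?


K = 40 * 429 = 17160 individuals

17160 individuals


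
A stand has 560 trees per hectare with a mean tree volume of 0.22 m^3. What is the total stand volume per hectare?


V_stand = 560 * 0.22 = 123.2 m^3/ha

123.2 m^3/ha


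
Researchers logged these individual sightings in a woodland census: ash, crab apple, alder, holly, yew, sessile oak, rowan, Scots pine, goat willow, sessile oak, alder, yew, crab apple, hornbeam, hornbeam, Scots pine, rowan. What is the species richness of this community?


Total individuals logged = 17
Distinct species (count of individuals): ash (1), crab apple (2), alder (2), holly (1), yew (2), sessile oak (2), rowan (2), Scots pine (2), goat willow (1), hornbeam (2)
Species richness = number of distinct species = 10

10


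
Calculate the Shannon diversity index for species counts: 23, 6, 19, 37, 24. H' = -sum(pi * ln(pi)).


Total N = 23 + 6 + 19 + 37 + 24 = 109
Per-species terms:
  p = 23/109 = 0.211009; ln(p) = -1.555854; p*ln(p) = 0.211009 * (-1.555854) = -0.328299
  p = 6/109 = 0.055046; ln(p) = -2.899586; p*ln(p) = 0.055046 * (-2.899586) = -0.159611
  p = 19/109 = 0.174312; ln(p) = -1.746908; p*ln(p) = 0.174312 * (-1.746908) = -0.304507
  p = 37/109 = 0.339450; ln(p) = -1.080429; p*ln(p) = 0.339450 * (-1.080429) = -0.366752
  p = 24/109 = 0.220183; ln(p) = -1.513296; p*ln(p) = 0.220183 * (-1.513296) = -0.333202
sum(p*ln(p)) = (-0.328299) + (-0.159611) + (-0.304507) + (-0.366752) + (-0.333202) = -1.492371
H' = -(-1.492371) = 1.492371 ≈ 1.4924

1.4924


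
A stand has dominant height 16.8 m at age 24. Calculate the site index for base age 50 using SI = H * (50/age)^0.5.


50/24 = 2.08333
(2.08333)^0.5 = 1.44337
SI = 16.8 * 1.44337 = 24.2486 ≈ 24.2 m

24.2 m


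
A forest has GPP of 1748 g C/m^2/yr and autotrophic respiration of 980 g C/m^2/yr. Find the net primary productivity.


NPP = GPP - Ra = 1748 - 980 = 768 g C/m^2/yr

768 g C/m^2/yr


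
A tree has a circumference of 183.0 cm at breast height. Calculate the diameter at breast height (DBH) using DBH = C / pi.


DBH = C / pi = 183.0 / 3.141593 = 58.2507 ≈ 58.25 cm

58.25 cm


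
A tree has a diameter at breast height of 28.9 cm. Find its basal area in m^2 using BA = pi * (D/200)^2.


D/200 = 28.9/200 = 0.1445 m
(D/200)^2 = 0.1445^2 = 0.02088025
BA = 3.141593 * 0.02088025 = 0.0655972 ≈ 0.0656 m^2

0.0656 m^2


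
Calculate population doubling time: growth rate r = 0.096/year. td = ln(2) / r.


td = ln(2) / 0.096 = 0.693147 / 0.096 = 7.22028 ≈ 7.2 years

7.2 years


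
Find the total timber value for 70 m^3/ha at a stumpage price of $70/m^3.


Value = 70 * 70 = $4900/ha

$4900/ha


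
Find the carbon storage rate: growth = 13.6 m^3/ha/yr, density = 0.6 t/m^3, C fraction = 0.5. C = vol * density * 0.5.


C = 13.6 * 0.6 * 0.5 = 4.08 t C/ha/yr

4.08 t C/ha/yr


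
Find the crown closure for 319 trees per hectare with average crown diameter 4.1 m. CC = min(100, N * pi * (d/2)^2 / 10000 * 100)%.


(d/2)^2 = (4.1/2)^2 = 2.05^2 = 4.2025
Crown area = 3.141593 * 4.2025 = 13.2025 m^2
N * area / 10000 * 100 = 319 * 13.2025 / 10000 * 100 = 42.1160
CC = min(100, 42.1160) = 42.1160 ≈ 42.1%

42.1%


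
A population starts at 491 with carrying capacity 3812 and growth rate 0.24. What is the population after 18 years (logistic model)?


(K - N0)/N0 = (3812 - 491)/491 = 3321/491 = 6.76375
r*t = 0.24 * 18 = 4.32; exp(-4.32) = 0.0132999
6.76375 * 0.0132999 = 0.0899572
1 + 0.0899572 = 1.08996
N = 3812 / 1.08996 = 3497.38 ≈ 3497

3497


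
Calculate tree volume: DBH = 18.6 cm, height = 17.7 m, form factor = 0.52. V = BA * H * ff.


(D/200)^2 = (18.6/200)^2 = 0.093^2 = 0.008649
BA = 3.141593 * 0.008649 = 0.0271716 m^2
V = 0.0271716 * 17.7 * 0.52 = 0.250087 ≈ 0.250 m^3

0.250 m^3


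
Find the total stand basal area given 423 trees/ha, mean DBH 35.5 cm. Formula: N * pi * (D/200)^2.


(D/200)^2 = (35.5/200)^2 = 0.1775^2 = 0.03150625
Individual BA = 3.141593 * 0.03150625 = 0.0989798 m^2
Stand BA = 423 * 0.0989798 = 41.8685 ≈ 41.87 m^2/ha

41.87 m^2/ha


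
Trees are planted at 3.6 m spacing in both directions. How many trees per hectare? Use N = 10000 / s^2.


N = 10000 / 3.6^2 = 10000 / 12.96 = 771.605 ≈ 772 trees/ha

772 trees/ha


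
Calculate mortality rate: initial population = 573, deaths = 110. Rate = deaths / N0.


Mortality rate = 110 / 573 = 0.191972 ≈ 0.1920

0.1920


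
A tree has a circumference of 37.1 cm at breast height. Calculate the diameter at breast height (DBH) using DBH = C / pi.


DBH = C / pi = 37.1 / 3.141593 = 11.8093 ≈ 11.81 cm

11.81 cm


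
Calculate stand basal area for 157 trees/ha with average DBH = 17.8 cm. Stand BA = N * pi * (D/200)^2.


(D/200)^2 = (17.8/200)^2 = 0.089^2 = 0.007921
Individual BA = 3.141593 * 0.007921 = 0.0248846 m^2
Stand BA = 157 * 0.0248846 = 3.90688 ≈ 3.91 m^2/ha

3.91 m^2/ha


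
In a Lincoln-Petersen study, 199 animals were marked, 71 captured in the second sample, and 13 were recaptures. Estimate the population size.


N = M * C / R = 199 * 71 / 13 = 14129 / 13 = 1086.85 ≈ 1087

1087 individuals


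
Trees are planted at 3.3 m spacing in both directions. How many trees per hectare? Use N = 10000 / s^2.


N = 10000 / 3.3^2 = 10000 / 10.89 = 918.274 ≈ 918 trees/ha

918 trees/ha


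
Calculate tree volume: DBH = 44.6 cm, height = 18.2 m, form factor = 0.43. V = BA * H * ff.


(D/200)^2 = (44.6/200)^2 = 0.223^2 = 0.049729
BA = 3.141593 * 0.049729 = 0.156228 m^2
V = 0.156228 * 18.2 * 0.43 = 1.22264 ≈ 1.223 m^3

1.223 m^3


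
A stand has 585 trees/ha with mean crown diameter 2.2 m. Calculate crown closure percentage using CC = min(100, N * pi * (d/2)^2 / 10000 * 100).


(d/2)^2 = (2.2/2)^2 = 1.1^2 = 1.21
Crown area = 3.141593 * 1.21 = 3.80133 m^2
N * area / 10000 * 100 = 585 * 3.80133 / 10000 * 100 = 22.2378
CC = min(100, 22.2378) = 22.2378 ≈ 22.2%

22.2%


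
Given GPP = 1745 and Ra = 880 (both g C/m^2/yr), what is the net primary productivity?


NPP = GPP - Ra = 1745 - 880 = 865 g C/m^2/yr

865 g C/m^2/yr


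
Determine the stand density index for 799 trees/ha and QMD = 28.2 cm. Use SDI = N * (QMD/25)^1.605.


QMD/25 = 28.2/25 = 1.128
(1.128)^1.605 = exp(1.605 * ln(1.128)) = exp(1.605 * 0.120446) = exp(0.193316) = 1.21327
SDI = 799 * 1.21327 = 969.403 ≈ 969

969


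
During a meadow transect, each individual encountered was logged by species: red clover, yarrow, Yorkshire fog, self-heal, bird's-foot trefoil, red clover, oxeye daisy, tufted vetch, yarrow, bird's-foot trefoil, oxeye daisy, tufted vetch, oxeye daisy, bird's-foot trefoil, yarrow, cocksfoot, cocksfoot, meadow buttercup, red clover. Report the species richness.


Total individuals logged = 19
Distinct species (count of individuals): red clover (3), yarrow (3), Yorkshire fog (1), self-heal (1), bird's-foot trefoil (3), oxeye daisy (3), tufted vetch (2), cocksfoot (2), meadow buttercup (1)
Species richness = number of distinct species = 9

9


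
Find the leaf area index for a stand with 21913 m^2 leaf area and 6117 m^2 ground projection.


LAI = 21913 / 6117 = 3.5823 ≈ 3.58

3.58


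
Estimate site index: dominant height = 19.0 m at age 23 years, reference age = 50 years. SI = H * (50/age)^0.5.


50/23 = 2.17391
(2.17391)^0.5 = 1.47442
SI = 19.0 * 1.47442 = 28.0140 ≈ 28.0 m

28.0 m


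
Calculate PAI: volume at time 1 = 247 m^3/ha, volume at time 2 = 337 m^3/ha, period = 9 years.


PAI = (V2 - V1) / period = (337 - 247) / 9 = 90 / 9 = 10.00 m^3/ha/yr

10.00 m^3/ha/yr


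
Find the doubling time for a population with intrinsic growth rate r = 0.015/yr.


td = ln(2) / 0.015 = 0.693147 / 0.015 = 46.2098 ≈ 46.2 years

46.2 years


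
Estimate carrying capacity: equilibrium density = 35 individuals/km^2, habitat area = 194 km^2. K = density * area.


K = 35 * 194 = 6790 individuals

6790 individuals


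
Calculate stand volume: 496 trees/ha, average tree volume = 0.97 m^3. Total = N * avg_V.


V_stand = 496 * 0.97 = 481.12 ≈ 481.1 m^3/ha

481.1 m^3/ha


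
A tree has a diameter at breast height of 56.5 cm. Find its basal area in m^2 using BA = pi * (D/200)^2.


D/200 = 56.5/200 = 0.2825 m
(D/200)^2 = 0.2825^2 = 0.07980625
BA = 3.141593 * 0.07980625 = 0.250719 ≈ 0.2507 m^2

0.2507 m^2


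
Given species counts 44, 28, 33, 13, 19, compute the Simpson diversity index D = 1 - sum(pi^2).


Total N = 44 + 28 + 33 + 13 + 19 = 137
Per-species terms:
  p = 44/137 = 0.321168; p^2 = 0.321168^2 = 0.103149
  p = 28/137 = 0.204380; p^2 = 0.204380^2 = 0.041771
  p = 33/137 = 0.240876; p^2 = 0.240876^2 = 0.058021
  p = 13/137 = 0.094891; p^2 = 0.094891^2 = 0.009004
  p = 19/137 = 0.138686; p^2 = 0.138686^2 = 0.019234
sum(p^2) = 0.103149 + 0.041771 + 0.058021 + 0.009004 + 0.019234 = 0.231179
D = 1 - 0.231179 = 0.768821 ≈ 0.7688

0.7688


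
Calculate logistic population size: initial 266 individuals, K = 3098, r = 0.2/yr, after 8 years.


(K - N0)/N0 = (3098 - 266)/266 = 2832/266 = 10.6466
r*t = 0.2 * 8 = 1.6; exp(-1.6) = 0.201897
10.6466 * 0.201897 = 2.14952
1 + 2.14952 = 3.14952
N = 3098 / 3.14952 = 983.642 ≈ 984

984


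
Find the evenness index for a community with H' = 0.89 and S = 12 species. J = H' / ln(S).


ln(12) = 2.48491
J = H' / ln(S) = 0.89 / 2.48491 = 0.358162 ≈ 0.3582

0.3582


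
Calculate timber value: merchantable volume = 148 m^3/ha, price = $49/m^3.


Value = 148 * 49 = $7252/ha

$7252/ha


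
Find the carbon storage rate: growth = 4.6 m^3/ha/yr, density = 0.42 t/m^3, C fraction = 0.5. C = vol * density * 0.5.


C = 4.6 * 0.42 * 0.5 = 0.966 ≈ 0.97 t C/ha/yr

0.97 t C/ha/yr


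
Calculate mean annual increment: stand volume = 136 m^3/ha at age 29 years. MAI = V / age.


MAI = 136 / 29 = 4.6897 ≈ 4.69 m^3/ha/yr

4.69 m^3/ha/yr


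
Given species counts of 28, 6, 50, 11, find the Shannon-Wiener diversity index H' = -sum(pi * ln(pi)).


Total N = 28 + 6 + 50 + 11 = 95
Per-species terms:
  p = 28/95 = 0.294737; ln(p) = -1.221672; p*ln(p) = 0.294737 * (-1.221672) = -0.360072
  p = 6/95 = 0.063158; ln(p) = -2.762116; p*ln(p) = 0.063158 * (-2.762116) = -0.174450
  p = 50/95 = 0.526316; ln(p) = -0.641853; p*ln(p) = 0.526316 * (-0.641853) = -0.337818
  p = 11/95 = 0.115789; ln(p) = -2.155986; p*ln(p) = 0.115789 * (-2.155986) = -0.249639
sum(p*ln(p)) = (-0.360072) + (-0.174450) + (-0.337818) + (-0.249639) = -1.121979
H' = -(-1.121979) = 1.121979 ≈ 1.1220

1.1220


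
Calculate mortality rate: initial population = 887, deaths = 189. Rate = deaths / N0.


Mortality rate = 189 / 887 = 0.213078 ≈ 0.2131

0.2131


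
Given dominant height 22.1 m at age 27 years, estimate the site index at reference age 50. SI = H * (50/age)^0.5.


50/27 = 1.85185
(1.85185)^0.5 = 1.36083
SI = 22.1 * 1.36083 = 30.0743 ≈ 30.1 m

30.1 m


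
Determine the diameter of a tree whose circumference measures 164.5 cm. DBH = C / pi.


DBH = C / pi = 164.5 / 3.141593 = 52.3620 ≈ 52.36 cm

52.36 cm


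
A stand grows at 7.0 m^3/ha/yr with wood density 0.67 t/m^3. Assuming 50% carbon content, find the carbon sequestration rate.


C = 7.0 * 0.67 * 0.5 = 2.345 ≈ 2.35 t C/ha/yr

2.35 t C/ha/yr


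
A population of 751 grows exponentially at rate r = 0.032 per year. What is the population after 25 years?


r*t = 0.032 * 25 = 0.8
exp(0.8) = 2.22554
N = 751 * 2.22554 = 1671.38 ≈ 1671

1671


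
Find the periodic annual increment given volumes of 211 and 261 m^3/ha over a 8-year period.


PAI = (V2 - V1) / period = (261 - 211) / 8 = 50 / 8 = 6.25 m^3/ha/yr

6.25 m^3/ha/yr


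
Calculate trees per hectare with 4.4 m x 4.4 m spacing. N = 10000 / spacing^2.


N = 10000 / 4.4^2 = 10000 / 19.36 = 516.529 ≈ 517 trees/ha

517 trees/ha


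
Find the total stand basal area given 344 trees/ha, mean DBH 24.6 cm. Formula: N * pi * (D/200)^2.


(D/200)^2 = (24.6/200)^2 = 0.123^2 = 0.015129
Individual BA = 3.141593 * 0.015129 = 0.0475292 m^2
Stand BA = 344 * 0.0475292 = 16.3500 ≈ 16.35 m^2/ha

16.35 m^2/ha


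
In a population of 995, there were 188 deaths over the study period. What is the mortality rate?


Mortality rate = 188 / 995 = 0.188945 ≈ 0.1889

0.1889


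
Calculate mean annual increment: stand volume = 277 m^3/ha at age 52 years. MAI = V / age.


MAI = 277 / 52 = 5.3269 ≈ 5.33 m^3/ha/yr

5.33 m^3/ha/yr


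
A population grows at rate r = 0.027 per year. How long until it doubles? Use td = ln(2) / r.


td = ln(2) / 0.027 = 0.693147 / 0.027 = 25.6721 ≈ 25.7 years

25.7 years


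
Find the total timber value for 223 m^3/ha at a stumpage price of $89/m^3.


Value = 223 * 89 = $19847/ha

$19847/ha


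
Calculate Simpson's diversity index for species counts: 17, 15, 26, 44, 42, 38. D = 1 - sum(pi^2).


Total N = 17 + 15 + 26 + 44 + 42 + 38 = 182
Per-species terms:
  p = 17/182 = 0.093407; p^2 = 0.093407^2 = 0.008725
  p = 15/182 = 0.082418; p^2 = 0.082418^2 = 0.006793
  p = 26/182 = 0.142857; p^2 = 0.142857^2 = 0.020408
  p = 44/182 = 0.241758; p^2 = 0.241758^2 = 0.058447
  p = 42/182 = 0.230769; p^2 = 0.230769^2 = 0.053254
  p = 38/182 = 0.208791; p^2 = 0.208791^2 = 0.043594
sum(p^2) = 0.008725 + 0.006793 + 0.020408 + 0.058447 + 0.053254 + 0.043594 = 0.191221
D = 1 - 0.191221 = 0.808779 ≈ 0.8088

0.8088


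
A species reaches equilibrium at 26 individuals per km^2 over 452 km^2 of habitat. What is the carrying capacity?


K = 26 * 452 = 11752 individuals

11752 individuals


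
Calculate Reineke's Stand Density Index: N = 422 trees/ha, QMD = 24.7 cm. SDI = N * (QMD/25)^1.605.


QMD/25 = 24.7/25 = 0.988
(0.988)^1.605 = exp(1.605 * ln(0.988)) = exp(1.605 * (-0.0120726)) = exp(-0.0193765) = 0.980810
SDI = 422 * 0.980810 = 413.902 ≈ 414

414


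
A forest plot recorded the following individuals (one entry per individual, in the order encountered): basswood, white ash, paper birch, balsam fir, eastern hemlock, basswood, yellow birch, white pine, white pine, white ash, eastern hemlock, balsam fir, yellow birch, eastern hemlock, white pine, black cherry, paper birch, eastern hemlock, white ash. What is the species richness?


Total individuals logged = 19
Distinct species (count of individuals): basswood (2), white ash (3), paper birch (2), balsam fir (2), eastern hemlock (4), yellow birch (2), white pine (3), black cherry (1)
Species richness = number of distinct species = 8

8


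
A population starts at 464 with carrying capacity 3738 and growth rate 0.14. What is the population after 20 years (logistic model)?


(K - N0)/N0 = (3738 - 464)/464 = 3274/464 = 7.05603
r*t = 0.14 * 20 = 2.8; exp(-2.8) = 0.0608101
7.05603 * 0.0608101 = 0.429078
1 + 0.429078 = 1.42908
N = 3738 / 1.42908 = 2615.67 ≈ 2616

2616


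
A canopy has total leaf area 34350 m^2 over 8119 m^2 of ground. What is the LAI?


LAI = 34350 / 8119 = 4.2308 ≈ 4.23

4.23


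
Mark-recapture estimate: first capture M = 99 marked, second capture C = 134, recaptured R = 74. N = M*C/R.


N = M * C / R = 99 * 134 / 74 = 13266 / 74 = 179.27 ≈ 179

179 individuals


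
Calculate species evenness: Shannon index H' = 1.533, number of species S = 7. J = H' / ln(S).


ln(7) = 1.94591
J = H' / ln(S) = 1.533 / 1.94591 = 0.787806 ≈ 0.7878

0.7878


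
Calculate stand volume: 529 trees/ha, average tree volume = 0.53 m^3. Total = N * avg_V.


V_stand = 529 * 0.53 = 280.37 ≈ 280.4 m^3/ha

280.4 m^3/ha


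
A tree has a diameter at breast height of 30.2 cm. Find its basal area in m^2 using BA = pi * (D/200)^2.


D/200 = 30.2/200 = 0.151 m
(D/200)^2 = 0.151^2 = 0.022801
BA = 3.141593 * 0.022801 = 0.0716315 ≈ 0.0716 m^2

0.0716 m^2


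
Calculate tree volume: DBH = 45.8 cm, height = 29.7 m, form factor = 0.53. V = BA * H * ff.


(D/200)^2 = (45.8/200)^2 = 0.229^2 = 0.052441
BA = 3.141593 * 0.052441 = 0.164748 m^2
V = 0.164748 * 29.7 * 0.53 = 2.59330 ≈ 2.593 m^3

2.593 m^3
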